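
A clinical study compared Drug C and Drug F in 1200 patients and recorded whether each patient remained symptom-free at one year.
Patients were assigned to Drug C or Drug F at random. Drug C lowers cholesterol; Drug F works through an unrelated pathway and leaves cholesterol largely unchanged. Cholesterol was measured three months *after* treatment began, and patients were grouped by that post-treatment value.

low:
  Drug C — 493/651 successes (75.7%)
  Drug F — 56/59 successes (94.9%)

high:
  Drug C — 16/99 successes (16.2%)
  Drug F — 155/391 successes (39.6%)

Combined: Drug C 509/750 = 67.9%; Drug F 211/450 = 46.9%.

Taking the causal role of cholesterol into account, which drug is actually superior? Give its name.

Drug C

Because the drug influences cholesterol, cholesterol is a post-treatment mediator, not a confounder. Stratifying on it would bias the estimate; the causal effect is the crude pooled difference.
Pooled: Drug C 67.9% vs Drug F 46.9%; Drug C is higher overall.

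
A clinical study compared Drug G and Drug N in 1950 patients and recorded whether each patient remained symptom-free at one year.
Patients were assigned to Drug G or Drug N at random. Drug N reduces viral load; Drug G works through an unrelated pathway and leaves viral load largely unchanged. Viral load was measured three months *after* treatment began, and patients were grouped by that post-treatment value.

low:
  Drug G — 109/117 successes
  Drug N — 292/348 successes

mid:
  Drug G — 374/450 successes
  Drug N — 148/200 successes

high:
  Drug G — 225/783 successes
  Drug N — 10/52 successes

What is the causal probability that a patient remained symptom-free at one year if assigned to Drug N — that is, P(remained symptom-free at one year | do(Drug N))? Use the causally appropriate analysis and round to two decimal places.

Viral load is recorded after the drug and is itself shifted by it — it sits on the causal path from drug to outcome. Conditioning on a mediator would strip out part of the effect we want; the pooled comparison gives the total causal effect.
So P(outcome | do(Drug N)) is just the pooled rate for Drug N: 450/600 = 0.750.

0.75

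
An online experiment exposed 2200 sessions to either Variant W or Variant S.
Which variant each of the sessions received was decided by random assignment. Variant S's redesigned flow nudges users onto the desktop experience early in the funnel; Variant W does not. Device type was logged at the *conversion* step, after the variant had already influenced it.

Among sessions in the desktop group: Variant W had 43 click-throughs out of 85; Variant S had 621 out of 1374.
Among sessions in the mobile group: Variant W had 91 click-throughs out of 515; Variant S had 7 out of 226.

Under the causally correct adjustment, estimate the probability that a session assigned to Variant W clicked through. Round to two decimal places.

Device type here is a post-treatment variable shaped by the variant; conditioning on it would introduce bias rather than remove it. The overall comparison is the causal one.
So P(outcome | do(Variant W)) is just the pooled rate for Variant W: 134/600 = 0.223.

0.22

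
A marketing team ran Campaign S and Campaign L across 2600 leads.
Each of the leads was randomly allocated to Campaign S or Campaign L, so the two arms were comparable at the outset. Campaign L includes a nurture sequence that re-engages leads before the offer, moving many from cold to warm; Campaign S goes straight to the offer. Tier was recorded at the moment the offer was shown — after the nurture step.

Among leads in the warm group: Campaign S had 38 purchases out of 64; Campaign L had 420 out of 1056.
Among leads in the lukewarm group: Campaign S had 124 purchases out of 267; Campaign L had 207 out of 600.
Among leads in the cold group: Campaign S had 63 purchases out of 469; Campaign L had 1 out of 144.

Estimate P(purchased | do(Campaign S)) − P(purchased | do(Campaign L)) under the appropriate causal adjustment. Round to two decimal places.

-0.07

Stratifying would compare campaigns among leads the campaigns themselves sorted into engagement tier groups — a form of selection on an intermediate. The unconditioned pooled rates give the total causal effect.
The causal difference is the pooled difference: 0.281 − 0.349 = -0.068.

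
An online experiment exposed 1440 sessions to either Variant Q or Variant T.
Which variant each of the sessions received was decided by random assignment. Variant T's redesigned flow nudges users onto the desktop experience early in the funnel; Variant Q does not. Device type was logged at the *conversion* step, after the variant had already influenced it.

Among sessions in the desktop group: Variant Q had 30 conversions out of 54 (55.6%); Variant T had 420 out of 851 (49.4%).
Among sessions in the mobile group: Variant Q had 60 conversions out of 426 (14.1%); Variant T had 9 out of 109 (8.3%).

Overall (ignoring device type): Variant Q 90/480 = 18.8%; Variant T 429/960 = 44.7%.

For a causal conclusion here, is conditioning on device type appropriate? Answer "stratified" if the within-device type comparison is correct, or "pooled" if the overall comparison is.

pooled

Variant Q is higher inside every device type stratum but Variant T is higher in aggregate. Whether to stratify depends on how device type relates to the variant.
Because the variant influences device type, device type is a post-treatment mediator, not a confounder. Stratifying on it would bias the estimate; the causal effect is the crude pooled difference.
Pooled: Variant Q 18.8% vs Variant T 44.7%; Variant T is higher overall.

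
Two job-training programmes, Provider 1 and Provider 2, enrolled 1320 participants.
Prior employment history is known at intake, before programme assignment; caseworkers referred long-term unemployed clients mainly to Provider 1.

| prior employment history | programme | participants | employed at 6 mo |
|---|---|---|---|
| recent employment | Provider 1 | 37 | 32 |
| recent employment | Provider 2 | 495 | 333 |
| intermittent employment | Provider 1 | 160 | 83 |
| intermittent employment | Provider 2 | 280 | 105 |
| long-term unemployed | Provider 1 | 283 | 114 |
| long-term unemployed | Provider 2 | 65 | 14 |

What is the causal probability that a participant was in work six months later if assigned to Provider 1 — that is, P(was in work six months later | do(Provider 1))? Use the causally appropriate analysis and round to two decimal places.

Here prior employment history is a common cause — it drives both which programme a case falls under and the outcome. The crude comparison mixes populations; the stratum-specific rates are the causally relevant ones.
Standardising Provider 1 to the population prior employment history mix: 0.403·32/37 + 0.333·83/160 + 0.264·114/283 = 0.628.

0.63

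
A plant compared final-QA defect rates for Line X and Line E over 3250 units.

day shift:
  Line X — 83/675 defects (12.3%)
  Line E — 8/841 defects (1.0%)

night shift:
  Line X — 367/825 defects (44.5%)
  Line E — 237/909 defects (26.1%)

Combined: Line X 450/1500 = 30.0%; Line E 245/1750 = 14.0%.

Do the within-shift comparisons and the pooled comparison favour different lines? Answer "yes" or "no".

Within each shift level (day shift 12.3% vs 1.0%; night shift 44.5% vs 26.1%), Line E has the lower rate every time. Pooled: 30.0% vs 14.0% — Line E has the lower rate overall. They agree.

no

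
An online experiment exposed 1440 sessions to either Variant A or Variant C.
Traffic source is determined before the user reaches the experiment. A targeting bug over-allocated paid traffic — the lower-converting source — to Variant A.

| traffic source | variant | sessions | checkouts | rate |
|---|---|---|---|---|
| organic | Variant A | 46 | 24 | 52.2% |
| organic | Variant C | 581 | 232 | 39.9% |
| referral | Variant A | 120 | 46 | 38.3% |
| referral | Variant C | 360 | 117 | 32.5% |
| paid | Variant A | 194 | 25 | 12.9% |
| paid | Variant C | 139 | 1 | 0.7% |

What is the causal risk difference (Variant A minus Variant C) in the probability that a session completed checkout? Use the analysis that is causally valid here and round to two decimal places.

+0.10

Since traffic source is a pre-existing factor (not a product of the variant) and it affects the outcome on its own, it is a confounder. The stratified rates, not the pooled rate, identify the causal effect.
Adjusting over the population distribution of traffic source: 0.435·(0.522−0.399) + 0.333·(0.383−0.325) + 0.231·(0.129−0.007) = +0.101.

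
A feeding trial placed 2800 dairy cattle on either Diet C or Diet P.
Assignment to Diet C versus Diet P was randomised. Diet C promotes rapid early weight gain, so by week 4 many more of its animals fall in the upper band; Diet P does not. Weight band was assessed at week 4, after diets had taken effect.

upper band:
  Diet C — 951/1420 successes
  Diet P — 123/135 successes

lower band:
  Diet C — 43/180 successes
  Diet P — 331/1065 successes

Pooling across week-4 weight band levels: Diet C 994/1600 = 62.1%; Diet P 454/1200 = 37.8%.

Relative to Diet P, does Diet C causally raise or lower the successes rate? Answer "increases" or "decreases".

Stratifying would compare diets among dairy cattle the diets themselves sorted into week-4 weight band groups — a form of selection on an intermediate. The unconditioned pooled rates give the total causal effect.
Pooled: Diet C 62.1% vs Diet P 37.8%; Diet C is higher overall.

increases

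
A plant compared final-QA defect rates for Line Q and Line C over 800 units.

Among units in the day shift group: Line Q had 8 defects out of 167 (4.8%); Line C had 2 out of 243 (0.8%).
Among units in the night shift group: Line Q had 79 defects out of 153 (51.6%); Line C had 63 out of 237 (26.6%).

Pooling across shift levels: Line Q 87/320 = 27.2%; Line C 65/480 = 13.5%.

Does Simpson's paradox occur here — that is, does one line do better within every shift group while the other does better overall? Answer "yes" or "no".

Within each shift level (day shift 4.8% vs 0.8%; night shift 51.6% vs 26.6%), Line C has the lower rate every time. Pooled: 27.2% vs 13.5% — Line C has the lower rate overall. They agree.

no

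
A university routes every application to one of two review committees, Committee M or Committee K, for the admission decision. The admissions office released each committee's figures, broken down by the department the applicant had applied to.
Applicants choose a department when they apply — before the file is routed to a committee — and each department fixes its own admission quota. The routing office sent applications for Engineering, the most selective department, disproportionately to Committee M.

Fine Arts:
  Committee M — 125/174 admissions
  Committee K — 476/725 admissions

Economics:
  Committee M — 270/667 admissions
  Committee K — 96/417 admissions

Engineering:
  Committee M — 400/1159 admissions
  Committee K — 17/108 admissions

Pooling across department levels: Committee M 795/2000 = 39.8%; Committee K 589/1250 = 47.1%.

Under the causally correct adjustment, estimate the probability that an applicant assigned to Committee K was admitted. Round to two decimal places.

Here department is a common cause — it drives both which review committee a case falls under and the outcome. The crude comparison mixes populations; the stratum-specific rates are the causally relevant ones.
Standardising Committee K to the population department mix: 0.277·476/725 + 0.334·96/417 + 0.390·17/108 = 0.320.

0.32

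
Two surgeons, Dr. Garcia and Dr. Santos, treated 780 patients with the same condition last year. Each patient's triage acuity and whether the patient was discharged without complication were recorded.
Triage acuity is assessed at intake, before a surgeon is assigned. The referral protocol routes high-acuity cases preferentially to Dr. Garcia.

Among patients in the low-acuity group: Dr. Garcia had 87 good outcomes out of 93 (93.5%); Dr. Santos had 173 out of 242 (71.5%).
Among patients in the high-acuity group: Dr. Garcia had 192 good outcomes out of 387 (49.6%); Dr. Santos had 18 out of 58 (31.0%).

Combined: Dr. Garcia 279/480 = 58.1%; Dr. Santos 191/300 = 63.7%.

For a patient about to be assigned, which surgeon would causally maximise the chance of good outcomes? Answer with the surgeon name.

Dr. Garcia

The stratified and pooled comparisons disagree (Dr. Garcia wins within each triage acuity; Dr. Santos wins overall), so the answer turns on the causal role of triage acuity.
Triage acuity differs across surgeons for reasons unrelated to any effect of the surgeon itself, and it separately predicts the outcome — a classic confounder. We must compare within triage acuity levels.
Within each level — low-acuity: 93.5% vs 71.5%; high-acuity: 49.6% vs 31.0% — Dr. Garcia is higher every time.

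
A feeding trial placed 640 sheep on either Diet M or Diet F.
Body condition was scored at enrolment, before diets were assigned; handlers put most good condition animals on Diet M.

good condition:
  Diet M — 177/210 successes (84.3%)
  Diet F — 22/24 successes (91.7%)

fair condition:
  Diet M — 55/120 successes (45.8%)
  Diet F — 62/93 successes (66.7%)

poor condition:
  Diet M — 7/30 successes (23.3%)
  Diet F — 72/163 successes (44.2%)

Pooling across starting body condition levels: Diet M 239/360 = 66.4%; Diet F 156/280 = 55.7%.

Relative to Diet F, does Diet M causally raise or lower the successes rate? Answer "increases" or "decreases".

Within every starting body condition level Diet F has the higher rate, yet pooled Diet M does — Simpson's reversal.
Here starting body condition is a common cause — it drives both which diet a case falls under and the outcome. The crude comparison mixes populations; the stratum-specific rates are the causally relevant ones.
Within each level — good condition: 84.3% vs 91.7%; fair condition: 45.8% vs 66.7%; poor condition: 23.3% vs 44.2% — Diet F is higher every time.

decreases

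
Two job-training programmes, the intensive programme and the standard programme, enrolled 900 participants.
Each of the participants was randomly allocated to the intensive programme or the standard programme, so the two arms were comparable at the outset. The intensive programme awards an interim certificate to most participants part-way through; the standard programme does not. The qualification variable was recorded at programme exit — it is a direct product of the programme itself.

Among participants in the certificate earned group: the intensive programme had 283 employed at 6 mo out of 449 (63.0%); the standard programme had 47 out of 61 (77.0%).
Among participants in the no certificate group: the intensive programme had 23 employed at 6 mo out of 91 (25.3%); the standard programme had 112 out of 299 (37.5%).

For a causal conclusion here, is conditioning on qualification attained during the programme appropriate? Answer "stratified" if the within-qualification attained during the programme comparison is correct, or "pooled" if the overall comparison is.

Because the programme influences qualification attained during the programme, qualification attained during the programme is a post-treatment mediator, not a confounder. Stratifying on it would bias the estimate; the causal effect is the crude pooled difference.
Pooled: the intensive programme 56.7% vs the standard programme 44.2%; the intensive programme is higher overall.

pooled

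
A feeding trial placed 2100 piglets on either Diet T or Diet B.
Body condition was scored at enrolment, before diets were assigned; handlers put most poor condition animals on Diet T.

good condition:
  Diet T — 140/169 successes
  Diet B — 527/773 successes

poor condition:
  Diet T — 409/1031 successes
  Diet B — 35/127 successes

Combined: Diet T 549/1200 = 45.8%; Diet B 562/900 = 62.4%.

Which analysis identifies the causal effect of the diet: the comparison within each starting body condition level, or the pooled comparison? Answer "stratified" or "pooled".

stratified

The stratified and pooled comparisons disagree (Diet T wins within each starting body condition; Diet B wins overall), so the answer turns on the causal role of starting body condition.
Starting body condition is set before the diet has any effect — it is not caused by the diet — and it independently drives the outcome. That makes it a confounder, so the causal comparison is within starting body condition levels.
Within each level — good condition: 82.8% vs 68.2%; poor condition: 39.7% vs 27.6% — Diet T is higher every time.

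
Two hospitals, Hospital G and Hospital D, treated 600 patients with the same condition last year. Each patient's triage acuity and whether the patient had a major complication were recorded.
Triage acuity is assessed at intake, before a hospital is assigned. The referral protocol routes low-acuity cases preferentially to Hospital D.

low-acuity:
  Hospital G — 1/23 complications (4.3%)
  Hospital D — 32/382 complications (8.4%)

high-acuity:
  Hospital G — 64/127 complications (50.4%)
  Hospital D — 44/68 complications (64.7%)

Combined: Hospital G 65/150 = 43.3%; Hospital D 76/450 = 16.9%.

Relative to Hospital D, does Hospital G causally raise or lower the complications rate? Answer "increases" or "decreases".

decreases

Triage acuity is set before the hospital has any effect — it is not caused by the hospital — and it independently drives the outcome. That makes it a confounder, so the causal comparison is within triage acuity levels.
Within each level — low-acuity: 4.3% vs 8.4%; high-acuity: 50.4% vs 64.7% — Hospital G is lower every time.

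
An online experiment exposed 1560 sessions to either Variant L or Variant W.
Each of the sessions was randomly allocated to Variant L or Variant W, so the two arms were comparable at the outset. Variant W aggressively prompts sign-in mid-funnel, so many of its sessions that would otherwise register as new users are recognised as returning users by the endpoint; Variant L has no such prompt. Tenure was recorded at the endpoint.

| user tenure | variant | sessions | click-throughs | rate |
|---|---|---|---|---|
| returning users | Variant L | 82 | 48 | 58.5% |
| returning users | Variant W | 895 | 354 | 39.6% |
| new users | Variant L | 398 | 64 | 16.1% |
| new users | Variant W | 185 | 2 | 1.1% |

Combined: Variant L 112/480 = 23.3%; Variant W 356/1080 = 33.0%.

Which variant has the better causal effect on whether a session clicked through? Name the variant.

The user tenure-specific comparison favours Variant L throughout, but the pooled figures favour Variant W. The question is whether to condition on user tenure.
Stratifying would compare variants among sessions the variants themselves sorted into user tenure groups — a form of selection on an intermediate. The unconditioned pooled rates give the total causal effect.
Pooled: Variant L 23.3% vs Variant W 33.0%; Variant W is higher overall.

Variant W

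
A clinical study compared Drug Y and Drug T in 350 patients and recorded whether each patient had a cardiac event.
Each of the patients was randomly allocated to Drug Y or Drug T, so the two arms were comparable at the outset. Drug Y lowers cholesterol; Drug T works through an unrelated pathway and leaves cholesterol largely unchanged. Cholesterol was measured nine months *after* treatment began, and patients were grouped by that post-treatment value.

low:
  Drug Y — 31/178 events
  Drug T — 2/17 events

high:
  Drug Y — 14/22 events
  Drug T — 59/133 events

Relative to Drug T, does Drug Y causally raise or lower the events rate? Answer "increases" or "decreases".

Within every cholesterol level Drug T has the lower rate, yet pooled Drug Y does — Simpson's reversal.
Because the drug influences cholesterol, cholesterol is a post-treatment mediator, not a confounder. Stratifying on it would bias the estimate; the causal effect is the crude pooled difference.
Pooled: Drug Y 22.5% vs Drug T 40.7%; Drug Y is lower overall.

decreases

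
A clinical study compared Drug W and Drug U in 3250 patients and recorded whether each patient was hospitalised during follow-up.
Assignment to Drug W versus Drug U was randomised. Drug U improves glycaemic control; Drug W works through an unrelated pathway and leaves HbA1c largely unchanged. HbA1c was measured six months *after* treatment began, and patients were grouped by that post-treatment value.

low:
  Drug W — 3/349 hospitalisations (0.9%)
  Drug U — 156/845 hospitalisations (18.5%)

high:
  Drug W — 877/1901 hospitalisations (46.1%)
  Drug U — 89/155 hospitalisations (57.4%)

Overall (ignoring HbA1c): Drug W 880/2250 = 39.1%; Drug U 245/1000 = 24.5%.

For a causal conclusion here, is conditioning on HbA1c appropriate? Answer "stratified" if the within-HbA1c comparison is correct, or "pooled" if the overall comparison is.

pooled

Within every HbA1c level Drug W has the lower rate, yet pooled Drug U does — Simpson's reversal.
Because the drug influences HbA1c, HbA1c is a post-treatment mediator, not a confounder. Stratifying on it would bias the estimate; the causal effect is the crude pooled difference.
Pooled: Drug W 39.1% vs Drug U 24.5%; Drug U is lower overall.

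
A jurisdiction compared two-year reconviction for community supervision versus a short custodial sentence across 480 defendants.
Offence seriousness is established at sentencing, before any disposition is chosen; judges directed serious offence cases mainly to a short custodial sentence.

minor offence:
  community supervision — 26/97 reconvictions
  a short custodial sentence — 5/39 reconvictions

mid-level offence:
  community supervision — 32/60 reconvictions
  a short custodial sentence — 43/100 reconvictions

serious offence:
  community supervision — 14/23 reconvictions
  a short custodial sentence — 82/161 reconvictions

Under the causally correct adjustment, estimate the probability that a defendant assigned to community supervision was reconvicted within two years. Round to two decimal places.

a short custodial sentence is lower inside every offence seriousness stratum but community supervision is lower in aggregate. Whether to stratify depends on how offence seriousness relates to the disposition.
Offence seriousness is set before the disposition has any effect — it is not caused by the disposition — and it independently drives the outcome. That makes it a confounder, so the causal comparison is within offence seriousness levels.
Standardising community supervision to the population offence seriousness mix: 0.283·26/97 + 0.333·32/60 + 0.383·14/23 = 0.487.

0.49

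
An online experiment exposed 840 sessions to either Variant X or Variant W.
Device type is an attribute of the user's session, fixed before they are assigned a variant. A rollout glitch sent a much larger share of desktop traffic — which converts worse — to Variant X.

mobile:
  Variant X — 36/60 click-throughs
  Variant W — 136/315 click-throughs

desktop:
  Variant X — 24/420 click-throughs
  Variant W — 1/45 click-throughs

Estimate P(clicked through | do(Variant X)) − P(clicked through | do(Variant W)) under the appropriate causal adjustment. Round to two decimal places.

Variant X is higher inside every device type stratum but Variant W is higher in aggregate. Whether to stratify depends on how device type relates to the variant.
The imbalance in device type arose from how sessions were allocated, not from anything the variant did; and device type independently affects the outcome. The pooled gap is confounded — condition on device type.
Adjusting over the population distribution of device type: 0.446·(0.600−0.432) + 0.554·(0.057−0.022) = +0.094.

+0.09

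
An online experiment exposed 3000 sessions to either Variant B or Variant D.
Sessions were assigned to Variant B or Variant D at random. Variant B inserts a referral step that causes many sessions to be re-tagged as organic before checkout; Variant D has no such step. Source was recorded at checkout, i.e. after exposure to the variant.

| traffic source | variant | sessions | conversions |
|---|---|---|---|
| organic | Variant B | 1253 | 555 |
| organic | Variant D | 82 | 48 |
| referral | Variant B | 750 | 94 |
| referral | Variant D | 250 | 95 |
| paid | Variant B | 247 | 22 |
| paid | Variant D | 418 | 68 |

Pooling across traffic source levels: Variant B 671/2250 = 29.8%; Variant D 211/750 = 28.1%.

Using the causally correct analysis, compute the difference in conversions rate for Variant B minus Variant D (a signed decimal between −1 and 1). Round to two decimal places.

The distribution of traffic source is itself part of what the variant does — it is an intermediate outcome. Holding it fixed would remove that part of the effect; the total effect is the pooled difference.
The causal difference is the pooled difference: 0.298 − 0.281 = +0.017.

+0.02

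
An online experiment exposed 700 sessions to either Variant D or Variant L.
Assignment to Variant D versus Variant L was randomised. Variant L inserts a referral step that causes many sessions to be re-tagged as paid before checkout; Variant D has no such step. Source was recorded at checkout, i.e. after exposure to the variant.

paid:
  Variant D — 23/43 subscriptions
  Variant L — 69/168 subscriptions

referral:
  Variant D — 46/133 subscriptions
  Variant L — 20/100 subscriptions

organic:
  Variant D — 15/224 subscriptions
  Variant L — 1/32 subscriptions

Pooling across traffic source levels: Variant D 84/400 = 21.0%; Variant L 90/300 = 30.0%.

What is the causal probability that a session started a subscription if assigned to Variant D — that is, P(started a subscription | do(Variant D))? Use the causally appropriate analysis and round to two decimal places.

0.21

Within every traffic source level Variant D has the higher rate, yet pooled Variant L does — Simpson's reversal.
Stratifying would compare variants among sessions the variants themselves sorted into traffic source groups — a form of selection on an intermediate. The unconditioned pooled rates give the total causal effect.
So P(outcome | do(Variant D)) is just the pooled rate for Variant D: 84/400 = 0.210.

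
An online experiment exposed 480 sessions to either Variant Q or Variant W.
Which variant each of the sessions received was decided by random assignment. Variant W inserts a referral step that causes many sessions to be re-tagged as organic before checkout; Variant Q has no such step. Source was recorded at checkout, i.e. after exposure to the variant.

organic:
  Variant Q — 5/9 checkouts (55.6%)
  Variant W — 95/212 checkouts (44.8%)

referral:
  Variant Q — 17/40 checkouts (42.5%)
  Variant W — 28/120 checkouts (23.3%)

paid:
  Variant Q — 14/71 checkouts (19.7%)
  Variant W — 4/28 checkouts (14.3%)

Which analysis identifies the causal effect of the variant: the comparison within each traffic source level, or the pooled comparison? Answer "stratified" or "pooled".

pooled

Within every traffic source level Variant Q has the higher rate, yet pooled Variant W does — Simpson's reversal.
The distribution of traffic source is itself part of what the variant does — it is an intermediate outcome. Holding it fixed would remove that part of the effect; the total effect is the pooled difference.
Pooled: Variant Q 30.0% vs Variant W 35.3%; Variant W is higher overall.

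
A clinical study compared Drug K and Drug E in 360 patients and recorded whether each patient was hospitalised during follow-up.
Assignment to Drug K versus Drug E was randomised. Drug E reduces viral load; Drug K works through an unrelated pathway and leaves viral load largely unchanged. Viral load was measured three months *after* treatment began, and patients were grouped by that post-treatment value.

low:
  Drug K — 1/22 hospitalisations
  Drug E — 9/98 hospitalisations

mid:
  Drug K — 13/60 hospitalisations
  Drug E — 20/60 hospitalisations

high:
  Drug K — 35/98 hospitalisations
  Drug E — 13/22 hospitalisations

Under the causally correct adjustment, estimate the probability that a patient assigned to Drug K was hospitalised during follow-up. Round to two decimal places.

0.27

Stratifying would compare drugs among patients the drugs themselves sorted into viral load groups — a form of selection on an intermediate. The unconditioned pooled rates give the total causal effect.
So P(outcome | do(Drug K)) is just the pooled rate for Drug K: 49/180 = 0.272.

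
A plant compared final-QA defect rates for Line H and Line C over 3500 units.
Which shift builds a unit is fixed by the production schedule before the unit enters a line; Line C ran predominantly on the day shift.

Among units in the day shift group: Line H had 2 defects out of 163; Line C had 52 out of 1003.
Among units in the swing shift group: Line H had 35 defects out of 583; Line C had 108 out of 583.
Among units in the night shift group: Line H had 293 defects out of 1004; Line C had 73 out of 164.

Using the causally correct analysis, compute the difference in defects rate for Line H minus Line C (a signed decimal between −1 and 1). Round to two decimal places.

-0.11

The stratified and pooled comparisons disagree (Line H wins within each shift; Line C wins overall), so the answer turns on the causal role of shift.
Shift differs across lines for reasons unrelated to any effect of the line itself, and it separately predicts the outcome — a classic confounder. We must compare within shift levels.
Adjusting over the population distribution of shift: 0.333·(0.012−0.052) + 0.333·(0.060−0.185) + 0.334·(0.292−0.445) = -0.106.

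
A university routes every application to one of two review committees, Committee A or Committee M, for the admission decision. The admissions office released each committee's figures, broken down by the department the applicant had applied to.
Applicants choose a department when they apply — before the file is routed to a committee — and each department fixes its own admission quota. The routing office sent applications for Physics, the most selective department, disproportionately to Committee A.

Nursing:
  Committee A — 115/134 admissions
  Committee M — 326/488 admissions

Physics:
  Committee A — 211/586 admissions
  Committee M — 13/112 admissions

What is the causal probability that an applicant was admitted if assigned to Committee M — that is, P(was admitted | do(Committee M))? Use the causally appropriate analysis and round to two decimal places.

0.38

The department-specific comparison favours Committee A throughout, but the pooled figures favour Committee M. The question is whether to condition on department.
Department differs across review committees for reasons unrelated to any effect of the review committee itself, and it separately predicts the outcome — a classic confounder. We must compare within department levels.
Standardising Committee M to the population department mix: 0.471·326/488 + 0.529·13/112 = 0.376.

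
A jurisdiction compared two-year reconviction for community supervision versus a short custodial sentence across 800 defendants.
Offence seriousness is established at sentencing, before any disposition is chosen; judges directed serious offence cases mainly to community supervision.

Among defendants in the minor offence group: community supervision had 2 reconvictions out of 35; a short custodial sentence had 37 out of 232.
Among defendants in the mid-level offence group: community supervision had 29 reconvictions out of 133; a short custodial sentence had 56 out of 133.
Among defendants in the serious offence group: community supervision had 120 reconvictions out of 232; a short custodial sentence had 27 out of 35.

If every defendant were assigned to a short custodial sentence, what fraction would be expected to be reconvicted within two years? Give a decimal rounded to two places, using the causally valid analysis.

Within every offence seriousness level community supervision has the lower rate, yet pooled a short custodial sentence does — Simpson's reversal.
Offence seriousness satisfies the back-door criterion: it is not a descendant of the disposition, and it blocks the spurious path from disposition to outcome. Adjusting for it (i.e., using the within-offence seriousness rates) gives the causal effect.
Standardising a short custodial sentence to the population offence seriousness mix: 0.334·37/232 + 0.333·56/133 + 0.334·27/35 = 0.451.

0.45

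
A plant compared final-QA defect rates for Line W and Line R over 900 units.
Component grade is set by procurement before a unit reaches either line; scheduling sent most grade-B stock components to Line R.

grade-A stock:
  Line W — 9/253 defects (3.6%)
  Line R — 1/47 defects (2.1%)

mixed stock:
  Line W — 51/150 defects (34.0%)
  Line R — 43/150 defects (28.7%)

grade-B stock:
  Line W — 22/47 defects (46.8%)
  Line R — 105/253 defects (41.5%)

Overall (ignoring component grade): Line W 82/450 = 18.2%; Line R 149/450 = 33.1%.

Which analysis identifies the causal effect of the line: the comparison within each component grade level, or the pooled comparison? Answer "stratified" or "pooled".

Component grade is set before the line has any effect — it is not caused by the line — and it independently drives the outcome. That makes it a confounder, so the causal comparison is within component grade levels.
Within each level — grade-A stock: 3.6% vs 2.1%; mixed stock: 34.0% vs 28.7%; grade-B stock: 46.8% vs 41.5% — Line R is lower every time.

stratified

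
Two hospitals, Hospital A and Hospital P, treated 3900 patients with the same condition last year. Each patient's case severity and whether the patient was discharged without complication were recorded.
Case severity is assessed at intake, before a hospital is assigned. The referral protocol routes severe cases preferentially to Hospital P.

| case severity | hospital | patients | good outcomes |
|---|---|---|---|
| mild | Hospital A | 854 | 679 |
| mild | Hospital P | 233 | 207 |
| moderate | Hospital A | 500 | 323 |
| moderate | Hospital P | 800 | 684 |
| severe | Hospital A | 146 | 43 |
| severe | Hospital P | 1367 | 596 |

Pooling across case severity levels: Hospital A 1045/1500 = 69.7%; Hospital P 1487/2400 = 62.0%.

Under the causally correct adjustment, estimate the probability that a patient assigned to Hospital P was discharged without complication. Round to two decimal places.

The case severity-specific comparison favours Hospital P throughout, but the pooled figures favour Hospital A. The question is whether to condition on case severity.
Case severity is set before the hospital has any effect — it is not caused by the hospital — and it independently drives the outcome. That makes it a confounder, so the causal comparison is within case severity levels.
Standardising Hospital P to the population case severity mix: 0.279·207/233 + 0.333·684/800 + 0.388·596/1367 = 0.702.

0.70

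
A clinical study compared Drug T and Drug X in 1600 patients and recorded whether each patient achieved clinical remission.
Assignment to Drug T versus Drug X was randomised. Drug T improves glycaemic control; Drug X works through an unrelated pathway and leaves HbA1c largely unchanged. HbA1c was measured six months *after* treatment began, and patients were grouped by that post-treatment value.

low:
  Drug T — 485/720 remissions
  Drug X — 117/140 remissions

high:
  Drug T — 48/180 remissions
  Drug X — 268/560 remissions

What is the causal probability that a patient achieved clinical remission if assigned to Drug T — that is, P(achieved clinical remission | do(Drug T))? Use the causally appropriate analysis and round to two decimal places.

Drug X is higher inside every HbA1c stratum but Drug T is higher in aggregate. Whether to stratify depends on how HbA1c relates to the drug.
HbA1c lies on the pathway drug → HbA1c → outcome, so adjusting for it blocks the indirect effect. For the total causal effect of drug, use the unadjusted pooled rates.
So P(outcome | do(Drug T)) is just the pooled rate for Drug T: 533/900 = 0.592.

0.59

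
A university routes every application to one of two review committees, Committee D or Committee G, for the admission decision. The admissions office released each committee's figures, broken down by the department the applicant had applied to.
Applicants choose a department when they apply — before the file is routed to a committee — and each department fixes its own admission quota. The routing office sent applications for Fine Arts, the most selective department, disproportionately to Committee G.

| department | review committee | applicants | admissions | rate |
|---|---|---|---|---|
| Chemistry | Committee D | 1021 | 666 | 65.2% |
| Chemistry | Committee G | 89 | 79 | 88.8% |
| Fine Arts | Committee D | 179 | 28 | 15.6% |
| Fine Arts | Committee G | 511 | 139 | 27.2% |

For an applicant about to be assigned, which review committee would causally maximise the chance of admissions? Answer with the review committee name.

Within every department level Committee G has the higher rate, yet pooled Committee D does — Simpson's reversal.
The imbalance in department arose from how applicants were allocated, not from anything the review committee did; and department independently affects the outcome. The pooled gap is confounded — condition on department.
Within each level — Chemistry: 65.2% vs 88.8%; Fine Arts: 15.6% vs 27.2% — Committee G is higher every time.

Committee G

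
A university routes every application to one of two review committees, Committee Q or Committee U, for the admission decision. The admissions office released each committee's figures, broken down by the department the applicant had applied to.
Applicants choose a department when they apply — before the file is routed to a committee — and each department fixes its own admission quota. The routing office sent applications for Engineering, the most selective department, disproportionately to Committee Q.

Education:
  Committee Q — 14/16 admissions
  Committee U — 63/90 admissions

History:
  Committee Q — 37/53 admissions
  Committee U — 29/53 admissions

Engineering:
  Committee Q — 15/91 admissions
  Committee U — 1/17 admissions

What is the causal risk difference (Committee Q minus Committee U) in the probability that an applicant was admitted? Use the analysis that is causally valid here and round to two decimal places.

Department is set before the review committee has any effect — it is not caused by the review committee — and it independently drives the outcome. That makes it a confounder, so the causal comparison is within department levels.
Adjusting over the population distribution of department: 0.331·(0.875−0.700) + 0.331·(0.698−0.547) + 0.338·(0.165−0.059) = +0.144.

+0.14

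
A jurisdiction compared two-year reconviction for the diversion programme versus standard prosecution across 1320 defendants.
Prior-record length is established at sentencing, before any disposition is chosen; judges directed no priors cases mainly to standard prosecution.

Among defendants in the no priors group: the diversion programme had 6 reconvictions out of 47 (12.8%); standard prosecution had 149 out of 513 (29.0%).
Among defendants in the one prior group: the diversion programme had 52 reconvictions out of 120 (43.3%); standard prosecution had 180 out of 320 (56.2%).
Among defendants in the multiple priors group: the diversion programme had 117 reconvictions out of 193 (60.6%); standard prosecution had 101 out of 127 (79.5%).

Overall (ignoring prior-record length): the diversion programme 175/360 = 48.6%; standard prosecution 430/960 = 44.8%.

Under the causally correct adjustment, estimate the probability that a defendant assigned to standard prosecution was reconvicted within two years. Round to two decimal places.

the diversion programme is lower inside every prior-record length stratum but standard prosecution is lower in aggregate. Whether to stratify depends on how prior-record length relates to the disposition.
Since prior-record length is a pre-existing factor (not a product of the disposition) and it affects the outcome on its own, it is a confounder. The stratified rates, not the pooled rate, identify the causal effect.
Standardising standard prosecution to the population prior-record length mix: 0.424·149/513 + 0.333·180/320 + 0.242·101/127 = 0.504.

0.50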